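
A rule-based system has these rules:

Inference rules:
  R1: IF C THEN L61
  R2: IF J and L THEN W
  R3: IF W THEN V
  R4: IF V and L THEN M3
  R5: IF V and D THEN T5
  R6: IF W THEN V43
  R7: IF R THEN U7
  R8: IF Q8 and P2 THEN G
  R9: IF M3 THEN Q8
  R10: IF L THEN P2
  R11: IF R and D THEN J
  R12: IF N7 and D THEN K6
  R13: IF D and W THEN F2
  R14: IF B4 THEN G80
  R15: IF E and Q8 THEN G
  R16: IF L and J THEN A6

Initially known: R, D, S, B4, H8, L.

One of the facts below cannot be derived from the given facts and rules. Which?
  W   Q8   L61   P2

L61

[1] R7 [IF R THEN U7]; R10 [IF L THEN P2]; R11 [IF R and D THEN J]; R14 [IF B4 THEN G80]. ⇒ new: U7, P2, J, G80.
[2] R2 [IF J and L THEN W]; R16 [IF L and J THEN A6]. ⇒ new: W, A6.
[3] R3 [IF W THEN V]; R6 [IF W THEN V43]; R13 [IF D and W THEN F2]. ⇒ new: V, V43, F2.
[4] R4 [IF V and L THEN M3]; R5 [IF V and D THEN T5]. ⇒ new: M3, T5.
[5] R9 [IF M3 THEN Q8]. ⇒ new: Q8.
[6] R8 [IF Q8 and P2 THEN G]. ⇒ new: G.
Derived: W (round 2), Q8 (round 5), P2 (round 1). L61 never appears in any round.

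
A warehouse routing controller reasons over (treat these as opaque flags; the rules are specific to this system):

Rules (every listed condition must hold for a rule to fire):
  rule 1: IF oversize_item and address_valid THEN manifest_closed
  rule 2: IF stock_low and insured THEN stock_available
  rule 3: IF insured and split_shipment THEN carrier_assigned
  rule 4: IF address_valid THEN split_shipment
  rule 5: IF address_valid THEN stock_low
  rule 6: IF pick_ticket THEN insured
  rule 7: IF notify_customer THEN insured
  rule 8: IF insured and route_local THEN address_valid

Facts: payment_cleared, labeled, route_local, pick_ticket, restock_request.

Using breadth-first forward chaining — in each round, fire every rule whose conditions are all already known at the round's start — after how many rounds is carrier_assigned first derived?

Round 1: rule 6 [IF pick_ticket THEN insured]. New: insured.
Round 2: rule 8 [IF insured and route_local THEN address_valid]. New: address_valid.
Round 3: rule 4 [IF address_valid THEN split_shipment]; rule 5 [IF address_valid THEN stock_low]. New: split_shipment, stock_low.
Round 4: rule 2 [IF stock_low and insured THEN stock_available]; rule 3 [IF insured and split_shipment THEN carrier_assigned]. New: stock_available, carrier_assigned.
carrier_assigned first appears in round 4.

4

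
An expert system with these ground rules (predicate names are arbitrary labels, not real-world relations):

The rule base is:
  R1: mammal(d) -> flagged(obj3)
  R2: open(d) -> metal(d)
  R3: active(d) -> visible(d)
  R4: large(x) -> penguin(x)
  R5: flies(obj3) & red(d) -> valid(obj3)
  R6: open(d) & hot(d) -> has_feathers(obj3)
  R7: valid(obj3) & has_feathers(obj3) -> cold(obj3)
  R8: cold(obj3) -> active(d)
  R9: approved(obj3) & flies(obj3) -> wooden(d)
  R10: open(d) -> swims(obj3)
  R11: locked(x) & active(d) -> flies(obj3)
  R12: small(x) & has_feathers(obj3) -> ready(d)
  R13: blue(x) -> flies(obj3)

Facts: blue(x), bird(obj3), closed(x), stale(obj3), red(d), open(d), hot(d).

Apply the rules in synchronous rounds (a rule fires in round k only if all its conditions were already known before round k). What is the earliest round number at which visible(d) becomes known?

Round 1 fires R2, R6, R10, R13, giving metal(d), has_feathers(obj3), swims(obj3), flies(obj3).
Round 2 fires R5, giving valid(obj3).
Round 3 fires R7, giving cold(obj3).
Round 4 fires R8, giving active(d).
Round 5 fires R3, giving visible(d).
visible(d) first appears in round 5.

5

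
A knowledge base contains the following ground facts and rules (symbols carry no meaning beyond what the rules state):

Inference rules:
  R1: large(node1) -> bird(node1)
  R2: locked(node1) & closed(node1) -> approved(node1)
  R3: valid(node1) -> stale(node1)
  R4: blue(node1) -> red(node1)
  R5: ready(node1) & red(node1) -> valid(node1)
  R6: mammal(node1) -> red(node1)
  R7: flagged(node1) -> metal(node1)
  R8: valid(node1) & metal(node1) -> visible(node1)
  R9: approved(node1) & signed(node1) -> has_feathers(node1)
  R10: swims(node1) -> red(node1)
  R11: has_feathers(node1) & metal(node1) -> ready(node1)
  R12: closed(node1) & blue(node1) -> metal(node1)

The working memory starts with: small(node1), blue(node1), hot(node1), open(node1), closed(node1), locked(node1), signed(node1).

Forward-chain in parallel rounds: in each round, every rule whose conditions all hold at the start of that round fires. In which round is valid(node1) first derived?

Round 1 fires R2, R4, R12, giving approved(node1), red(node1), metal(node1).
Round 2 fires R9, giving has_feathers(node1).
Round 3 fires R11, giving ready(node1).
Round 4 fires R5, giving valid(node1).
valid(node1) first appears in round 4.

4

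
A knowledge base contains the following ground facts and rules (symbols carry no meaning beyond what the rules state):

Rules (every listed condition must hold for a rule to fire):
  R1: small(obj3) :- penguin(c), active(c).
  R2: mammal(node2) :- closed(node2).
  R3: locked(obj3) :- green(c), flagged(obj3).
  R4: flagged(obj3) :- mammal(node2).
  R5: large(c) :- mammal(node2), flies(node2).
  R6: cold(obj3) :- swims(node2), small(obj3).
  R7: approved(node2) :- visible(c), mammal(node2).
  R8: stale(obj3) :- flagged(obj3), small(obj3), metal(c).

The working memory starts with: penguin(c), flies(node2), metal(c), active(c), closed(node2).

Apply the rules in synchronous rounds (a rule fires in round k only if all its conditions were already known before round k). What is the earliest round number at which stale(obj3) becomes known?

Round 1: R1 [small(obj3) :- penguin(c), active(c).]; R2 [mammal(node2) :- closed(node2).]. Adds small(obj3), mammal(node2).
Round 2: R4 [flagged(obj3) :- mammal(node2).]; R5 [large(c) :- mammal(node2), flies(node2).]. Adds flagged(obj3), large(c).
Round 3: R8 [stale(obj3) :- flagged(obj3), small(obj3), metal(c).]. Adds stale(obj3).
stale(obj3) first appears in round 3.

3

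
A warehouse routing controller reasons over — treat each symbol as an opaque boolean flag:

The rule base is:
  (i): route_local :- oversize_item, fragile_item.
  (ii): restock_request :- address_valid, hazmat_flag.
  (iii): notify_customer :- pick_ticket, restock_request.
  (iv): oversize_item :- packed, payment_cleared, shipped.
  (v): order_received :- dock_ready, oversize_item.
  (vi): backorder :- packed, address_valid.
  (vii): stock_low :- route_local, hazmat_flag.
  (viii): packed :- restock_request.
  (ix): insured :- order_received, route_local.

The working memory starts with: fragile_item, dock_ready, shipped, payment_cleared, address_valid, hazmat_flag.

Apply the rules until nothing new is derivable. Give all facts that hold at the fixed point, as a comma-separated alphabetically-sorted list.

Round 1 — (ii), derive restock_request.
Round 2 — (viii), derive packed.
Round 3 — (iv), (vi), derive oversize_item, backorder.
Round 4 — (i), (v), derive route_local, order_received.
Round 5 — (vii), (ix), derive stock_low, insured.

address_valid, backorder, dock_ready, fragile_item, hazmat_flag, insured, order_received, oversize_item, packed, payment_cleared, restock_request, route_local, shipped, stock_low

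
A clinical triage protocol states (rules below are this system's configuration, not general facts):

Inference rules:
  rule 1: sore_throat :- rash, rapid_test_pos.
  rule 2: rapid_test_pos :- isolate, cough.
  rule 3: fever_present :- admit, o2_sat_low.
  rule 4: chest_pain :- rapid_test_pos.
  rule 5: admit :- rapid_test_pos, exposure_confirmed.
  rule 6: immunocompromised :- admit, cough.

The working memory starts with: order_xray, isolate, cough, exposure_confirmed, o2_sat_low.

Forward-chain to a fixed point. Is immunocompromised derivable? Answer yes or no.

yes

[1] rule 2 [rapid_test_pos :- isolate, cough.]. ⇒ new: rapid_test_pos.
[2] rule 4 [chest_pain :- rapid_test_pos.]; rule 5 [admit :- rapid_test_pos, exposure_confirmed.]. ⇒ new: chest_pain, admit.
[3] rule 3 [fever_present :- admit, o2_sat_low.]; rule 6 [immunocompromised :- admit, cough.]. ⇒ new: fever_present, immunocompromised.
immunocompromised appears in round 3, so it is derivable.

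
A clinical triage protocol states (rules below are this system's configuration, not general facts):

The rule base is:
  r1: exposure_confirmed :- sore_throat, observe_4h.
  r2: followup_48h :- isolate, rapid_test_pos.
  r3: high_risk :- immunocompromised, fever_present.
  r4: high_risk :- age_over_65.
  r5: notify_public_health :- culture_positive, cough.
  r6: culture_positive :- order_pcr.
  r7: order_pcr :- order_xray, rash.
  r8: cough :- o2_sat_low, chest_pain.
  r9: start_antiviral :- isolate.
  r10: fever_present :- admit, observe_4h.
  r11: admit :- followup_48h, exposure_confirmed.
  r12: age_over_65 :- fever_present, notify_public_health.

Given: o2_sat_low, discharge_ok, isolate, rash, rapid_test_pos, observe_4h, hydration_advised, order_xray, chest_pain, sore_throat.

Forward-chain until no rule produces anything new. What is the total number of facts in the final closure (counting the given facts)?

21

Round 1: r1 [exposure_confirmed :- sore_throat, observe_4h.]; r2 [followup_48h :- isolate, rapid_test_pos.]; r7 [order_pcr :- order_xray, rash.]; r8 [cough :- o2_sat_low, chest_pain.]; r9 [start_antiviral :- isolate.]. New: exposure_confirmed, followup_48h, order_pcr, cough, start_antiviral.
Round 2: r6 [culture_positive :- order_pcr.]; r11 [admit :- followup_48h, exposure_confirmed.]. New: culture_positive, admit.
Round 3: r5 [notify_public_health :- culture_positive, cough.]; r10 [fever_present :- admit, observe_4h.]. New: notify_public_health, fever_present.
Round 4: r12 [age_over_65 :- fever_present, notify_public_health.]. New: age_over_65.
Round 5: r4 [high_risk :- age_over_65.]. New: high_risk.
Closure: {admit, age_over_65, chest_pain, cough, culture_positive, discharge_ok, exposure_confirmed, fever_present, followup_48h, high_risk, hydration_advised, isolate, notify_public_health, o2_sat_low, observe_4h, order_pcr, order_xray, rapid_test_pos, rash, sore_throat, start_antiviral} — 21 facts.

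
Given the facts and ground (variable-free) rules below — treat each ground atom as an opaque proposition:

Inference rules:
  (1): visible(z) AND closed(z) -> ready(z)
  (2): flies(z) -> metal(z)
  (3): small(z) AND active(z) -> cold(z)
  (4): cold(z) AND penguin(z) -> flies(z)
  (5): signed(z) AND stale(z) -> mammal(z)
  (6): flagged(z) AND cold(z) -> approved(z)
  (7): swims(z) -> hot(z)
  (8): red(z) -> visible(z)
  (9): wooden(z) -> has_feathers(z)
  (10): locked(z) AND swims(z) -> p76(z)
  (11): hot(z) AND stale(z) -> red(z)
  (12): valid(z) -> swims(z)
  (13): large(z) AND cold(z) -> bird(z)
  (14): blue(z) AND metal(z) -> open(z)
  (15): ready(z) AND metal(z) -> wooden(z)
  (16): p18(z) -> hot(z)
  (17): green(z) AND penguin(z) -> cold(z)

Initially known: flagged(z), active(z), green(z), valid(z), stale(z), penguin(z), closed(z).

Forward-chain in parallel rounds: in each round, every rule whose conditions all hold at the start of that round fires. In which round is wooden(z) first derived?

6

Round 1: (12) [valid(z) -> swims(z)]; (17) [green(z) AND penguin(z) -> cold(z)]. Adds swims(z), cold(z).
Round 2: (4) [cold(z) AND penguin(z) -> flies(z)]; (6) [flagged(z) AND cold(z) -> approved(z)]; (7) [swims(z) -> hot(z)]. Adds flies(z), approved(z), hot(z).
Round 3: (2) [flies(z) -> metal(z)]; (11) [hot(z) AND stale(z) -> red(z)]. Adds metal(z), red(z).
Round 4: (8) [red(z) -> visible(z)]. Adds visible(z).
Round 5: (1) [visible(z) AND closed(z) -> ready(z)]. Adds ready(z).
Round 6: (15) [ready(z) AND metal(z) -> wooden(z)]. Adds wooden(z).
wooden(z) first appears in round 6.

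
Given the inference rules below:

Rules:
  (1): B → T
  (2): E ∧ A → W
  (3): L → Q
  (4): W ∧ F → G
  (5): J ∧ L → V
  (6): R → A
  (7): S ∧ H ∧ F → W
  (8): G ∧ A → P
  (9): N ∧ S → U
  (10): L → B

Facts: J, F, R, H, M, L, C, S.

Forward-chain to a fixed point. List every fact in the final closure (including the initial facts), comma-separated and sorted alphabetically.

[1] (3) [L → Q]; (5) [J ∧ L → V]; (6) [R → A]; (7) [S ∧ H ∧ F → W]; (10) [L → B]. ⇒ new: Q, V, A, W, B.
[2] (1) [B → T]; (4) [W ∧ F → G]. ⇒ new: T, G.
[3] (8) [G ∧ A → P]. ⇒ new: P.

A, B, C, F, G, H, J, L, M, P, Q, R, S, T, V, W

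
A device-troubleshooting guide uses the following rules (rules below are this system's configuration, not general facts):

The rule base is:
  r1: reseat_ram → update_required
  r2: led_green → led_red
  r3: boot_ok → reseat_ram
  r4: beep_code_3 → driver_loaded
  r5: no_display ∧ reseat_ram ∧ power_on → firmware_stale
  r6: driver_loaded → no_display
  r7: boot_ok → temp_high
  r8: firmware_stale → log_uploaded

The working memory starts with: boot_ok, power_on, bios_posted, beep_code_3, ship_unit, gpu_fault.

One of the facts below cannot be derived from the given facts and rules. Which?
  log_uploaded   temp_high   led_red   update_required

led_red

Round 1: r3 [boot_ok → reseat_ram]; r4 [beep_code_3 → driver_loaded]; r7 [boot_ok → temp_high]. New: reseat_ram, driver_loaded, temp_high.
Round 2: r1 [reseat_ram → update_required]; r6 [driver_loaded → no_display]. New: update_required, no_display.
Round 3: r5 [no_display ∧ reseat_ram ∧ power_on → firmware_stale]. New: firmware_stale.
Round 4: r8 [firmware_stale → log_uploaded]. New: log_uploaded.
Derived: temp_high (round 1), update_required (round 2), log_uploaded (round 4). led_red never appears in any round.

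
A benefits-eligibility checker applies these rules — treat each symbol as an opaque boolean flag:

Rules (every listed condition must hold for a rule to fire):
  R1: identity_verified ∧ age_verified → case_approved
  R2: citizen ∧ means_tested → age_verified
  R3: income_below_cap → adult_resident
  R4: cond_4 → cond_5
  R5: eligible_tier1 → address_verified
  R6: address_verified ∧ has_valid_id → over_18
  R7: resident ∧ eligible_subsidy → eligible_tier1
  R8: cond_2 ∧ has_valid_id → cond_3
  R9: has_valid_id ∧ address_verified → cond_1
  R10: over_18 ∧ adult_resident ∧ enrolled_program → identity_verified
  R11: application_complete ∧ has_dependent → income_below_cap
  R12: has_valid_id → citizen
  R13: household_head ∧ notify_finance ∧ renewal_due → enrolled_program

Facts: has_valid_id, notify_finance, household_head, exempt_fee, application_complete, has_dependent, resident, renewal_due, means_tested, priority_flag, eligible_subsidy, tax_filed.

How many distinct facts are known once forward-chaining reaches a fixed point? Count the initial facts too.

Round 1: R7 [resident ∧ eligible_subsidy → eligible_tier1]; R11 [application_complete ∧ has_dependent → income_below_cap]; R12 [has_valid_id → citizen]; R13 [household_head ∧ notify_finance ∧ renewal_due → enrolled_program]. Adds eligible_tier1, income_below_cap, citizen, enrolled_program.
Round 2: R2 [citizen ∧ means_tested → age_verified]; R3 [income_below_cap → adult_resident]; R5 [eligible_tier1 → address_verified]. Adds age_verified, adult_resident, address_verified.
Round 3: R6 [address_verified ∧ has_valid_id → over_18]; R9 [has_valid_id ∧ address_verified → cond_1]. Adds over_18, cond_1.
Round 4: R10 [over_18 ∧ adult_resident ∧ enrolled_program → identity_verified]. Adds identity_verified.
Round 5: R1 [identity_verified ∧ age_verified → case_approved]. Adds case_approved.
Closure: {address_verified, adult_resident, age_verified, application_complete, case_approved, citizen, cond_1, eligible_subsidy, eligible_tier1, enrolled_program, exempt_fee, has_dependent, has_valid_id, household_head, identity_verified, income_below_cap, means_tested, notify_finance, over_18, priority_flag, renewal_due, resident, tax_filed} — 23 facts.

23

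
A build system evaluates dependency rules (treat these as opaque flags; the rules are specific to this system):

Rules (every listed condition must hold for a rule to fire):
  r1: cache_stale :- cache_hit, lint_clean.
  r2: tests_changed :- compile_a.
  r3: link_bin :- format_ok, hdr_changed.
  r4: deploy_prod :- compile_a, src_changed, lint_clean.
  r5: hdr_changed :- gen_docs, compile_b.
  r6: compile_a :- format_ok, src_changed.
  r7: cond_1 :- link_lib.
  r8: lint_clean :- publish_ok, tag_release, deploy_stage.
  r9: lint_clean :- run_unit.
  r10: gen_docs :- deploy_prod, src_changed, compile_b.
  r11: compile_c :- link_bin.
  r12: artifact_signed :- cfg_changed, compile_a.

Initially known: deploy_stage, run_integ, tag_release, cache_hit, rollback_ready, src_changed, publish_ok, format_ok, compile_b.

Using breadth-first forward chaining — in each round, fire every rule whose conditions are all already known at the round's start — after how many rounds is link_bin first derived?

Round 1 fires r6, r8, giving compile_a, lint_clean.
Round 2 fires r1, r2, r4, giving cache_stale, tests_changed, deploy_prod.
Round 3 fires r10, giving gen_docs.
Round 4 fires r5, giving hdr_changed.
Round 5 fires r3, giving link_bin.
link_bin first appears in round 5.

5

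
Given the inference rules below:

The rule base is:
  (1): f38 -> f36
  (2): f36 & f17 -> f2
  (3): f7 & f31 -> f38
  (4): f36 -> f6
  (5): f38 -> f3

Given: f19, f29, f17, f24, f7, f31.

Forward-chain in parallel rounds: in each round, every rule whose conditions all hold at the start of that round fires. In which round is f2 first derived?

Round 1 fires (3), giving f38.
Round 2 fires (1), (5), giving f36, f3.
Round 3 fires (2), (4), giving f2, f6.
f2 first appears in round 3.

3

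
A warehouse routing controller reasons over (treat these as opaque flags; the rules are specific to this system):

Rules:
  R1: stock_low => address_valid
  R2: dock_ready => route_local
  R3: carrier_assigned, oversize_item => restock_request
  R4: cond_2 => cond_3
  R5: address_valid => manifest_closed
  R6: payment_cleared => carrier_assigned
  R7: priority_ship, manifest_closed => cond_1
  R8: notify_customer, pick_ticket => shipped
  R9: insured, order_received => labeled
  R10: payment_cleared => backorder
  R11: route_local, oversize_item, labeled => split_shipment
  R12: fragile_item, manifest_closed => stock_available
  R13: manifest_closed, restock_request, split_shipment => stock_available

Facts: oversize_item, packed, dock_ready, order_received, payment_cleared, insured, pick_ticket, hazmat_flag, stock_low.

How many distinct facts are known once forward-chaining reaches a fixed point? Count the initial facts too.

[1] R1 [stock_low => address_valid]; R2 [dock_ready => route_local]; R6 [payment_cleared => carrier_assigned]; R9 [insured, order_received => labeled]; R10 [payment_cleared => backorder]. ⇒ new: address_valid, route_local, carrier_assigned, labeled, backorder.
[2] R3 [carrier_assigned, oversize_item => restock_request]; R5 [address_valid => manifest_closed]; R11 [route_local, oversize_item, labeled => split_shipment]. ⇒ new: restock_request, manifest_closed, split_shipment.
[3] R13 [manifest_closed, restock_request, split_shipment => stock_available]. ⇒ new: stock_available.
Closure: {address_valid, backorder, carrier_assigned, dock_ready, hazmat_flag, insured, labeled, manifest_closed, order_received, oversize_item, packed, payment_cleared, pick_ticket, restock_request, route_local, split_shipment, stock_available, stock_low} — 18 facts.

18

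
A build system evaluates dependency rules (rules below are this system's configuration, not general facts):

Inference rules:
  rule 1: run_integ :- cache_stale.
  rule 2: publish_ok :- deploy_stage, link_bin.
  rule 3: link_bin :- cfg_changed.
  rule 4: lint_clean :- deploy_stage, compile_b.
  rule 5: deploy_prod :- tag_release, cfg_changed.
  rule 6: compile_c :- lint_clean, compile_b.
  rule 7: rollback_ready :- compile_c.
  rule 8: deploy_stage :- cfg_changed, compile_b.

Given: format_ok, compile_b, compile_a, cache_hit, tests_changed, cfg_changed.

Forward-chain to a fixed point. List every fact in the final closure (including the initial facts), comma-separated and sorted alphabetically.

cache_hit, cfg_changed, compile_a, compile_b, compile_c, deploy_stage, format_ok, link_bin, lint_clean, publish_ok, rollback_ready, tests_changed

Round 1: rule 3 [link_bin :- cfg_changed.]; rule 8 [deploy_stage :- cfg_changed, compile_b.]. Adds link_bin, deploy_stage.
Round 2: rule 2 [publish_ok :- deploy_stage, link_bin.]; rule 4 [lint_clean :- deploy_stage, compile_b.]. Adds publish_ok, lint_clean.
Round 3: rule 6 [compile_c :- lint_clean, compile_b.]. Adds compile_c.
Round 4: rule 7 [rollback_ready :- compile_c.]. Adds rollback_ready.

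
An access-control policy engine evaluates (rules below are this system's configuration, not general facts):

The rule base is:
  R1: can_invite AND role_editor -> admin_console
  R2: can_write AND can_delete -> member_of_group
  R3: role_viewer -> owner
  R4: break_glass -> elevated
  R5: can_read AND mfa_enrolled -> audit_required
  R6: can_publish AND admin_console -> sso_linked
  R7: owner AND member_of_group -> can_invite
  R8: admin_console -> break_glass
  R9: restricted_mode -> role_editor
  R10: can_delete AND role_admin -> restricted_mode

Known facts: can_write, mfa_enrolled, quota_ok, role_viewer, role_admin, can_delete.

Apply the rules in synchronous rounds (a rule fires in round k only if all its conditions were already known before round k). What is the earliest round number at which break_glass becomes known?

4

[1] R2 [can_write AND can_delete -> member_of_group]; R3 [role_viewer -> owner]; R10 [can_delete AND role_admin -> restricted_mode]. ⇒ new: member_of_group, owner, restricted_mode.
[2] R7 [owner AND member_of_group -> can_invite]; R9 [restricted_mode -> role_editor]. ⇒ new: can_invite, role_editor.
[3] R1 [can_invite AND role_editor -> admin_console]. ⇒ new: admin_console.
[4] R8 [admin_console -> break_glass]. ⇒ new: break_glass.
break_glass first appears in round 4.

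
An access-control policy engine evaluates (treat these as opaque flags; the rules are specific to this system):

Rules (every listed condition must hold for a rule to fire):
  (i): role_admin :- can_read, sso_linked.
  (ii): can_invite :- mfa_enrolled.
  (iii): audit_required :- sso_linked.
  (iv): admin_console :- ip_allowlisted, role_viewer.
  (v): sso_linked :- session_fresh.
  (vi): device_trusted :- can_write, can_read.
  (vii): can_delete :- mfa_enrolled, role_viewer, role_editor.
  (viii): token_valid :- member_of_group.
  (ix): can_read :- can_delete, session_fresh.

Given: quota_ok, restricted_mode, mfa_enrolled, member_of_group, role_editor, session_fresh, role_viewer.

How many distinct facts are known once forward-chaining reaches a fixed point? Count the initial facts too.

14

Round 1: (ii) [can_invite :- mfa_enrolled.]; (v) [sso_linked :- session_fresh.]; (vii) [can_delete :- mfa_enrolled, role_viewer, role_editor.]; (viii) [token_valid :- member_of_group.]. Adds can_invite, sso_linked, can_delete, token_valid.
Round 2: (iii) [audit_required :- sso_linked.]; (ix) [can_read :- can_delete, session_fresh.]. Adds audit_required, can_read.
Round 3: (i) [role_admin :- can_read, sso_linked.]. Adds role_admin.
Closure: {audit_required, can_delete, can_invite, can_read, member_of_group, mfa_enrolled, quota_ok, restricted_mode, role_admin, role_editor, role_viewer, session_fresh, sso_linked, token_valid} — 14 facts.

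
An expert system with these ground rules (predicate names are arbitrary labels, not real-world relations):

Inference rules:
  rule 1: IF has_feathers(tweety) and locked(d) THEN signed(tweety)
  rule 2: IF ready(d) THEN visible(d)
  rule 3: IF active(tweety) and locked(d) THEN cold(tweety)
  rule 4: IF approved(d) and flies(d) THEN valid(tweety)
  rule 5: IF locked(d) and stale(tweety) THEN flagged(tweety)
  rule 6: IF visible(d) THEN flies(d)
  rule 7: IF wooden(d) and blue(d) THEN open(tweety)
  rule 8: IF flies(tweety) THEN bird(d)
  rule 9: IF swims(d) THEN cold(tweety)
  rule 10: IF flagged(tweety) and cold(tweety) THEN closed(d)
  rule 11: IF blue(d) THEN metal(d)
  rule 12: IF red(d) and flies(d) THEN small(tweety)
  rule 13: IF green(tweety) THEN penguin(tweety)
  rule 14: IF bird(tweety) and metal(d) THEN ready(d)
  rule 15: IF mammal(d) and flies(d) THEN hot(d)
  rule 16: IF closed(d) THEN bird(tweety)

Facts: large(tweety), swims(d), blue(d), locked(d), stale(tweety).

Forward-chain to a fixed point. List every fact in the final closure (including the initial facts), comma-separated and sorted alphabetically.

bird(tweety), blue(d), closed(d), cold(tweety), flagged(tweety), flies(d), large(tweety), locked(d), metal(d), ready(d), stale(tweety), swims(d), visible(d)

Round 1: rule 5 [IF locked(d) and stale(tweety) THEN flagged(tweety)]; rule 9 [IF swims(d) THEN cold(tweety)]; rule 11 [IF blue(d) THEN metal(d)]. New: flagged(tweety), cold(tweety), metal(d).
Round 2: rule 10 [IF flagged(tweety) and cold(tweety) THEN closed(d)]. New: closed(d).
Round 3: rule 16 [IF closed(d) THEN bird(tweety)]. New: bird(tweety).
Round 4: rule 14 [IF bird(tweety) and metal(d) THEN ready(d)]. New: ready(d).
Round 5: rule 2 [IF ready(d) THEN visible(d)]. New: visible(d).
Round 6: rule 6 [IF visible(d) THEN flies(d)]. New: flies(d).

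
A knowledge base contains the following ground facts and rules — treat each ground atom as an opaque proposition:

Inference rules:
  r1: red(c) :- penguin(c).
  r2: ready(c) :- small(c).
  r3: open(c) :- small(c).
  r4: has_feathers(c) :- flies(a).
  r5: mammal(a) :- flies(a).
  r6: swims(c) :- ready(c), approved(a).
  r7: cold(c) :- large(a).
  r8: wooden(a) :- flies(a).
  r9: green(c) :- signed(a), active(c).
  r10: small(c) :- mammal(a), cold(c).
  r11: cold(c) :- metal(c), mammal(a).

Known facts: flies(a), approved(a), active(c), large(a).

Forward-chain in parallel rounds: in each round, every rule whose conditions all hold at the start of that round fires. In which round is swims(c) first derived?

[1] r4 [has_feathers(c) :- flies(a).]; r5 [mammal(a) :- flies(a).]; r7 [cold(c) :- large(a).]; r8 [wooden(a) :- flies(a).]. ⇒ new: has_feathers(c), mammal(a), cold(c), wooden(a).
[2] r10 [small(c) :- mammal(a), cold(c).]. ⇒ new: small(c).
[3] r2 [ready(c) :- small(c).]; r3 [open(c) :- small(c).]. ⇒ new: ready(c), open(c).
[4] r6 [swims(c) :- ready(c), approved(a).]. ⇒ new: swims(c).
swims(c) first appears in round 4.

4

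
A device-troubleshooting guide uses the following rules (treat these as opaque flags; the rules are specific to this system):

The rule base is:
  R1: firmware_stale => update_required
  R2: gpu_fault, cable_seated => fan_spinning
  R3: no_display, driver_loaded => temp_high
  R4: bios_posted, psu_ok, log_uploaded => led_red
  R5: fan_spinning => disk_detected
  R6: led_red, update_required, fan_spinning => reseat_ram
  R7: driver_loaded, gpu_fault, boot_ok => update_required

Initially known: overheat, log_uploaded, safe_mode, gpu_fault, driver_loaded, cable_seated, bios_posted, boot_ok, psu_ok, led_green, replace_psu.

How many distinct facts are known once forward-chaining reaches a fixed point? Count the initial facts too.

16

Round 1 fires R2, R4, R7, giving fan_spinning, led_red, update_required.
Round 2 fires R5, R6, giving disk_detected, reseat_ram.
Closure: {bios_posted, boot_ok, cable_seated, disk_detected, driver_loaded, fan_spinning, gpu_fault, led_green, led_red, log_uploaded, overheat, psu_ok, replace_psu, reseat_ram, safe_mode, update_required} — 16 facts.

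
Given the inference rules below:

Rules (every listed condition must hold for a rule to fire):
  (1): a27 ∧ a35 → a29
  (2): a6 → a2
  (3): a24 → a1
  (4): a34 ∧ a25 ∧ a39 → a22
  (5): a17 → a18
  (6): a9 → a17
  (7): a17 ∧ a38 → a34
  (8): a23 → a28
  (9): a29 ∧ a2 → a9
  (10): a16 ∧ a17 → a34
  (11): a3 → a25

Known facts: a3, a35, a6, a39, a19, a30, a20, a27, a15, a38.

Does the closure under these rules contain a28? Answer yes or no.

Round 1: (1) [a27 ∧ a35 → a29]; (2) [a6 → a2]; (11) [a3 → a25]. New: a29, a2, a25.
Round 2: (9) [a29 ∧ a2 → a9]. New: a9.
Round 3: (6) [a9 → a17]. New: a17.
Round 4: (5) [a17 → a18]; (7) [a17 ∧ a38 → a34]. New: a18, a34.
Round 5: (4) [a34 ∧ a25 ∧ a39 → a22]. New: a22.
Fixed point reached. a28 is concluded only by (8); (8) needs a23 (never derived).

no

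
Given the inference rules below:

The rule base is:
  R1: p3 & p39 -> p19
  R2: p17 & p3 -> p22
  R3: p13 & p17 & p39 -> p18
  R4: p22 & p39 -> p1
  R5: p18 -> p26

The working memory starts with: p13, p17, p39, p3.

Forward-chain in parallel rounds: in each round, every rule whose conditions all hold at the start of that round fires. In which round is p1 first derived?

[1] R1 [p3 & p39 -> p19]; R2 [p17 & p3 -> p22]; R3 [p13 & p17 & p39 -> p18]. ⇒ new: p19, p22, p18.
[2] R4 [p22 & p39 -> p1]; R5 [p18 -> p26]. ⇒ new: p1, p26.
p1 first appears in round 2.

2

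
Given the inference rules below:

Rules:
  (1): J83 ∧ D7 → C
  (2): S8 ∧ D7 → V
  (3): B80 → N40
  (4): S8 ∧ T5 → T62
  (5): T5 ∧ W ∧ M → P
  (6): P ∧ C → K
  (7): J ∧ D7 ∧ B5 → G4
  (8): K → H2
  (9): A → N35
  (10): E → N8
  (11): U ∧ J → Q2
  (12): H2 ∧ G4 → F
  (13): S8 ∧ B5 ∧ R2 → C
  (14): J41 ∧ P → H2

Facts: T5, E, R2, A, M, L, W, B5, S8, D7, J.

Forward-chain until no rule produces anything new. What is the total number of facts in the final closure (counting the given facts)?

21

Round 1: (2) [S8 ∧ D7 → V]; (4) [S8 ∧ T5 → T62]; (5) [T5 ∧ W ∧ M → P]; (7) [J ∧ D7 ∧ B5 → G4]; (9) [A → N35]; (10) [E → N8]; (13) [S8 ∧ B5 ∧ R2 → C]. Adds V, T62, P, G4, N35, N8, C.
Round 2: (6) [P ∧ C → K]. Adds K.
Round 3: (8) [K → H2]. Adds H2.
Round 4: (12) [H2 ∧ G4 → F]. Adds F.
Closure: {A, B5, C, D7, E, F, G4, H2, J, K, L, M, N35, N8, P, R2, S8, T5, T62, V, W} — 21 facts.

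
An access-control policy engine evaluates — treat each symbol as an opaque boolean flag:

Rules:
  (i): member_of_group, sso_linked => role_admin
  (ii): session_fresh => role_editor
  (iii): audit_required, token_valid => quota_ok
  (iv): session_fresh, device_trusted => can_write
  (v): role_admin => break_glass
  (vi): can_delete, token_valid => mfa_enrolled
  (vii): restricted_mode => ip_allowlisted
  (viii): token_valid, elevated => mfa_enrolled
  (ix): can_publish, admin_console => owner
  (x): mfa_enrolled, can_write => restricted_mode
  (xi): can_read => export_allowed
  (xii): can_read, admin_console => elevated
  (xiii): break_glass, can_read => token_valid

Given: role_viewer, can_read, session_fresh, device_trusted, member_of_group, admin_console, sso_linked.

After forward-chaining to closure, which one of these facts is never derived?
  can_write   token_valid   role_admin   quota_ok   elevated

Round 1: (i) [member_of_group, sso_linked => role_admin]; (ii) [session_fresh => role_editor]; (iv) [session_fresh, device_trusted => can_write]; (xi) [can_read => export_allowed]; (xii) [can_read, admin_console => elevated]. New: role_admin, role_editor, can_write, export_allowed, elevated.
Round 2: (v) [role_admin => break_glass]. New: break_glass.
Round 3: (xiii) [break_glass, can_read => token_valid]. New: token_valid.
Round 4: (viii) [token_valid, elevated => mfa_enrolled]. New: mfa_enrolled.
Round 5: (x) [mfa_enrolled, can_write => restricted_mode]. New: restricted_mode.
Round 6: (vii) [restricted_mode => ip_allowlisted]. New: ip_allowlisted.
Derived: role_admin (round 1), can_write (round 1), token_valid (round 3), elevated (round 1). quota_ok never appears in any round.

quota_ok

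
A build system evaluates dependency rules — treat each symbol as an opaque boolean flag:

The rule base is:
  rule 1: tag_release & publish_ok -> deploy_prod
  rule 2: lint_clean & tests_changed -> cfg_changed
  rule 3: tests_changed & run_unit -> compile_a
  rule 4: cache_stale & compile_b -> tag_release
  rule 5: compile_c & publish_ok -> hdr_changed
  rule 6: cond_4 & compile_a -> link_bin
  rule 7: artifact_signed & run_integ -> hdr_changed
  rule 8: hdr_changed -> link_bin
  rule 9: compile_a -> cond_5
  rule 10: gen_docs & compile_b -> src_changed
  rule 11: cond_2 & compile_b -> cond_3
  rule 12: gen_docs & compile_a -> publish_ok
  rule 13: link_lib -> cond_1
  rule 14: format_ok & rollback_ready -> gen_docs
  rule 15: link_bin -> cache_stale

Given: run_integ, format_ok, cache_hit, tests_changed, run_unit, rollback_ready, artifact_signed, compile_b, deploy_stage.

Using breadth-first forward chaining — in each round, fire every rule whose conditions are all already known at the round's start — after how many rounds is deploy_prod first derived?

5

Round 1 — rule 3, rule 7, rule 14, derive compile_a, hdr_changed, gen_docs.
Round 2 — rule 8, rule 9, rule 10, rule 12, derive link_bin, cond_5, src_changed, publish_ok.
Round 3 — rule 15, derive cache_stale.
Round 4 — rule 4, derive tag_release.
Round 5 — rule 1, derive deploy_prod.
deploy_prod first appears in round 5.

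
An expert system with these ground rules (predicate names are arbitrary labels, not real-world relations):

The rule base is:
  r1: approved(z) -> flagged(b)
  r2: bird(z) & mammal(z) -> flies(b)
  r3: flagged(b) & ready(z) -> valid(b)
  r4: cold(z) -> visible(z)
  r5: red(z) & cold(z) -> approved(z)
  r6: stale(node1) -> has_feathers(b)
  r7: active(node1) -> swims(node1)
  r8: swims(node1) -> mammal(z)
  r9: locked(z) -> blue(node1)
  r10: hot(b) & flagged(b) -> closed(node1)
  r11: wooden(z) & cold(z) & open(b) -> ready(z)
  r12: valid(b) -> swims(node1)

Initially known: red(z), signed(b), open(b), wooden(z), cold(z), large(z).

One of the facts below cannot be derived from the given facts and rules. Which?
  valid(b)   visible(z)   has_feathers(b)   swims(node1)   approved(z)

Round 1 — r4, r5, r11, derive visible(z), approved(z), ready(z).
Round 2 — r1, derive flagged(b).
Round 3 — r3, derive valid(b).
Round 4 — r12, derive swims(node1).
Round 5 — r8, derive mammal(z).
Derived: visible(z) (round 1), valid(b) (round 3), approved(z) (round 1), swims(node1) (round 4). has_feathers(b) never appears in any round.

has_feathers(b)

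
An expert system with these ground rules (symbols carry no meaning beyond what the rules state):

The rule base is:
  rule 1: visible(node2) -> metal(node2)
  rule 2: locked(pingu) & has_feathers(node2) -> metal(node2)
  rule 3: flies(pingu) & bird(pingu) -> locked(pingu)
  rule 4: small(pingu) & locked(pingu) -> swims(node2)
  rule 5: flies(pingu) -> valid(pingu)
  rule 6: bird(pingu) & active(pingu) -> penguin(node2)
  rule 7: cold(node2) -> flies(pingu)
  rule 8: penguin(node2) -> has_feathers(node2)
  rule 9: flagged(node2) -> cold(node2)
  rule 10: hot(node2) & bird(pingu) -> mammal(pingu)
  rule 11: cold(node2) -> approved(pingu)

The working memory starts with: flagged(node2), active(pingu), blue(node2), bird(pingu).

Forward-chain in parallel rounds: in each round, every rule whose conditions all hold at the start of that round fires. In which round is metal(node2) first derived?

Round 1: rule 6 [bird(pingu) & active(pingu) -> penguin(node2)]; rule 9 [flagged(node2) -> cold(node2)]. Adds penguin(node2), cold(node2).
Round 2: rule 7 [cold(node2) -> flies(pingu)]; rule 8 [penguin(node2) -> has_feathers(node2)]; rule 11 [cold(node2) -> approved(pingu)]. Adds flies(pingu), has_feathers(node2), approved(pingu).
Round 3: rule 3 [flies(pingu) & bird(pingu) -> locked(pingu)]; rule 5 [flies(pingu) -> valid(pingu)]. Adds locked(pingu), valid(pingu).
Round 4: rule 2 [locked(pingu) & has_feathers(node2) -> metal(node2)]. Adds metal(node2).
metal(node2) first appears in round 4.

4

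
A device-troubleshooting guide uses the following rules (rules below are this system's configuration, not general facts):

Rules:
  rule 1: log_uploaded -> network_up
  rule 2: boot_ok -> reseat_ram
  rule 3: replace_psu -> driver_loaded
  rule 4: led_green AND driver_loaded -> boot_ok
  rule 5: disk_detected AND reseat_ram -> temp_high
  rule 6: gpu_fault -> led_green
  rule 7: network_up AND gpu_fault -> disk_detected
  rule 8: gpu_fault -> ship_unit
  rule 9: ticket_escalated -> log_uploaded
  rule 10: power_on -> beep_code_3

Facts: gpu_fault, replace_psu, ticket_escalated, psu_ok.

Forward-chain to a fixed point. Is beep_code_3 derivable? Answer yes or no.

Round 1 fires rule 3, rule 6, rule 8, rule 9, giving driver_loaded, led_green, ship_unit, log_uploaded.
Round 2 fires rule 1, rule 4, giving network_up, boot_ok.
Round 3 fires rule 2, rule 7, giving reseat_ram, disk_detected.
Round 4 fires rule 5, giving temp_high.
Fixed point reached. beep_code_3 is concluded only by rule 10; rule 10 needs power_on (never derived).

no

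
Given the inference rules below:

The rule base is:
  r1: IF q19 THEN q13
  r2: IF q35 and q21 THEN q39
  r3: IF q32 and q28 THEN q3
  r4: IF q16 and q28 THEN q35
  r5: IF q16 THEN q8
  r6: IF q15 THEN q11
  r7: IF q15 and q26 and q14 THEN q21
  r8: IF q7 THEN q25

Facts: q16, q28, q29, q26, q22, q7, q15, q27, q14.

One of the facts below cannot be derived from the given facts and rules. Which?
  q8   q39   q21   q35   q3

q3

[1] r4 [IF q16 and q28 THEN q35]; r5 [IF q16 THEN q8]; r6 [IF q15 THEN q11]; r7 [IF q15 and q26 and q14 THEN q21]; r8 [IF q7 THEN q25]. ⇒ new: q35, q8, q11, q21, q25.
[2] r2 [IF q35 and q21 THEN q39]. ⇒ new: q39.
Derived: q39 (round 2), q35 (round 1), q21 (round 1), q8 (round 1). q3 never appears in any round.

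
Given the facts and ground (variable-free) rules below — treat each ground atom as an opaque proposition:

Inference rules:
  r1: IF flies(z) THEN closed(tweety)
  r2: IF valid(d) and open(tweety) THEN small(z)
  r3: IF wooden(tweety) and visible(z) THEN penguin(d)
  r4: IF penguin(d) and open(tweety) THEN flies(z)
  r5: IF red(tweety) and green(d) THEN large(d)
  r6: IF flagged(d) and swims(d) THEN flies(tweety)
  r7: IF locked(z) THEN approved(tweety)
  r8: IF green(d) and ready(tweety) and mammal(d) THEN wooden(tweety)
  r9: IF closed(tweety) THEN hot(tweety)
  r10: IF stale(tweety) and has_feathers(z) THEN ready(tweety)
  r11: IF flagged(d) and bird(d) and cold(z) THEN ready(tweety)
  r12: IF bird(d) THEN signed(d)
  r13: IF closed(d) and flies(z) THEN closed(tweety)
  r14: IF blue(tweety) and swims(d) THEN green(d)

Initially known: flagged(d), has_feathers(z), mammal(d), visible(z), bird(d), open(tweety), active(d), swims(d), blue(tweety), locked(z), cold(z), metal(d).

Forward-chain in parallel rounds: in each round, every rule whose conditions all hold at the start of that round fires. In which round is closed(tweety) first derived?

5

[1] r6 [IF flagged(d) and swims(d) THEN flies(tweety)]; r7 [IF locked(z) THEN approved(tweety)]; r11 [IF flagged(d) and bird(d) and cold(z) THEN ready(tweety)]; r12 [IF bird(d) THEN signed(d)]; r14 [IF blue(tweety) and swims(d) THEN green(d)]. ⇒ new: flies(tweety), approved(tweety), ready(tweety), signed(d), green(d).
[2] r8 [IF green(d) and ready(tweety) and mammal(d) THEN wooden(tweety)]. ⇒ new: wooden(tweety).
[3] r3 [IF wooden(tweety) and visible(z) THEN penguin(d)]. ⇒ new: penguin(d).
[4] r4 [IF penguin(d) and open(tweety) THEN flies(z)]. ⇒ new: flies(z).
[5] r1 [IF flies(z) THEN closed(tweety)]. ⇒ new: closed(tweety).
closed(tweety) first appears in round 5.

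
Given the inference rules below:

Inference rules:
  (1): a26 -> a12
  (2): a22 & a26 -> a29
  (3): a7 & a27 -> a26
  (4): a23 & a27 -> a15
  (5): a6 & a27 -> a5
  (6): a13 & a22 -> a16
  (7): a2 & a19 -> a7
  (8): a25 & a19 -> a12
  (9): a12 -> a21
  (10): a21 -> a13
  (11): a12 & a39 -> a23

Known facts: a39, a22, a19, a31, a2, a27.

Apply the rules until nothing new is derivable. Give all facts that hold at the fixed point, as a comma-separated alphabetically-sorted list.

a12, a13, a15, a16, a19, a2, a21, a22, a23, a26, a27, a29, a31, a39, a7

Round 1 fires (7), giving a7.
Round 2 fires (3), giving a26.
Round 3 fires (1), (2), giving a12, a29.
Round 4 fires (9), (11), giving a21, a23.
Round 5 fires (4), (10), giving a15, a13.
Round 6 fires (6), giving a16.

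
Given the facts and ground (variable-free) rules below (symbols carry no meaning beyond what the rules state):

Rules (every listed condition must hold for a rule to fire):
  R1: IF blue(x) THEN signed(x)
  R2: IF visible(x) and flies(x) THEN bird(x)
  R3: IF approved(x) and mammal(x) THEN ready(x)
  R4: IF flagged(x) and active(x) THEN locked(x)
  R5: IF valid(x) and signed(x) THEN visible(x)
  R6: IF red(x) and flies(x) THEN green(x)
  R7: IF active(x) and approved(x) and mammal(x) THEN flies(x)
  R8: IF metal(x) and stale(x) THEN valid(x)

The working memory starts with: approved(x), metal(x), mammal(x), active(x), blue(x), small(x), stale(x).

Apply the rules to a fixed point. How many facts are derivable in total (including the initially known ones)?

Round 1 — R1, R3, R7, R8, derive signed(x), ready(x), flies(x), valid(x).
Round 2 — R5, derive visible(x).
Round 3 — R2, derive bird(x).
Closure: {active(x), approved(x), bird(x), blue(x), flies(x), mammal(x), metal(x), ready(x), signed(x), small(x), stale(x), valid(x), visible(x)} — 13 facts.

13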